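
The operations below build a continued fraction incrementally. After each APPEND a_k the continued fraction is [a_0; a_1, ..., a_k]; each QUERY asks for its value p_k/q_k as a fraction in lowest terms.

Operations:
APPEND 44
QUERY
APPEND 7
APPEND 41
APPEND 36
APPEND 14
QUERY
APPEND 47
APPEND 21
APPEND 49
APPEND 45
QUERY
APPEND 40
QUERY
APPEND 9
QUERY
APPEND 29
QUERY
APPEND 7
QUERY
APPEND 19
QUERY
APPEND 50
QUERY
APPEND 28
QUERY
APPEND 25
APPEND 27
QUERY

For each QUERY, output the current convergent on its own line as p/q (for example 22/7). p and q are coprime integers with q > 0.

44/1
6424391/145538
14036964505880/317993058059
561790371514979/12726785634552
5070150308140691/114859063769027
147596149307595018/3343639634936335
1038243195461305817/23520336508323372
19874216863072405541/450230033293080403
994749086349081582867/22535022001162343522
27872848634637356725817/631430846065838699019
18868903902346278349389701/427455697534538343811938

APPEND 44: p_0 = 44·1 + 0 = 44, q_0 = 44·0 + 1 = 1 → 44/1
APPEND 7: p_1 = 7·44 + 1 = 309, q_1 = 7·1 + 0 = 7 → 309/7
APPEND 41: p_2 = 41·309 + 44 = 12713, q_2 = 41·7 + 1 = 288 → 12713/288
APPEND 36: p_3 = 36·12713 + 309 = 457977, q_3 = 36·288 + 7 = 10375 → 457977/10375
APPEND 14: p_4 = 14·457977 + 12713 = 6424391, q_4 = 14·10375 + 288 = 145538 → 6424391/145538
APPEND 47: p_5 = 47·6424391 + 457977 = 302404354, q_5 = 47·145538 + 10375 = 6850661 → 302404354/6850661
APPEND 21: p_6 = 21·302404354 + 6424391 = 6356915825, q_6 = 21·6850661 + 145538 = 144009419 → 6356915825/144009419
APPEND 49: p_7 = 49·6356915825 + 302404354 = 311791279779, q_7 = 49·144009419 + 6850661 = 7063312192 → 311791279779/7063312192
APPEND 45: p_8 = 45·311791279779 + 6356915825 = 14036964505880, q_8 = 45·7063312192 + 144009419 = 317993058059 → 14036964505880/317993058059
APPEND 40: p_9 = 40·14036964505880 + 311791279779 = 561790371514979, q_9 = 40·317993058059 + 7063312192 = 12726785634552 → 561790371514979/12726785634552
APPEND 9: p_10 = 9·561790371514979 + 14036964505880 = 5070150308140691, q_10 = 9·12726785634552 + 317993058059 = 114859063769027 → 5070150308140691/114859063769027
APPEND 29: p_11 = 29·5070150308140691 + 561790371514979 = 147596149307595018, q_11 = 29·114859063769027 + 12726785634552 = 3343639634936335 → 147596149307595018/3343639634936335
APPEND 7: p_12 = 7·147596149307595018 + 5070150308140691 = 1038243195461305817, q_12 = 7·3343639634936335 + 114859063769027 = 23520336508323372 → 1038243195461305817/23520336508323372
APPEND 19: p_13 = 19·1038243195461305817 + 147596149307595018 = 19874216863072405541, q_13 = 19·23520336508323372 + 3343639634936335 = 450230033293080403 → 19874216863072405541/450230033293080403
APPEND 50: p_14 = 50·19874216863072405541 + 1038243195461305817 = 994749086349081582867, q_14 = 50·450230033293080403 + 23520336508323372 = 22535022001162343522 → 994749086349081582867/22535022001162343522
APPEND 28: p_15 = 28·994749086349081582867 + 19874216863072405541 = 27872848634637356725817, q_15 = 28·22535022001162343522 + 450230033293080403 = 631430846065838699019 → 27872848634637356725817/631430846065838699019
APPEND 25: p_16 = 25·27872848634637356725817 + 994749086349081582867 = 697815964952282999728292, q_16 = 25·631430846065838699019 + 22535022001162343522 = 15808306173647129818997 → 697815964952282999728292/15808306173647129818997
APPEND 27: p_17 = 27·697815964952282999728292 + 27872848634637356725817 = 18868903902346278349389701, q_17 = 27·15808306173647129818997 + 631430846065838699019 = 427455697534538343811938 → 18868903902346278349389701/427455697534538343811938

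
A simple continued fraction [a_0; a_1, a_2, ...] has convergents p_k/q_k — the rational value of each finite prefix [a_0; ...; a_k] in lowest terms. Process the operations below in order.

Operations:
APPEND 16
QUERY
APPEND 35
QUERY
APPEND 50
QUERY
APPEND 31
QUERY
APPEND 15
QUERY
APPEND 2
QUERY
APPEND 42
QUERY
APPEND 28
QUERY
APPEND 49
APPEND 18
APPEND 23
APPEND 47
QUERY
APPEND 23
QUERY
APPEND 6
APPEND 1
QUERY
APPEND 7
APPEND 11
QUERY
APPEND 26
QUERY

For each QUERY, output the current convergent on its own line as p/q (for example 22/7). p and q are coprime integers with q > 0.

APPEND 16: p_0 = 16·1 + 0 = 16, q_0 = 16·0 + 1 = 1 → 16/1
APPEND 35: p_1 = 35·16 + 1 = 561, q_1 = 35·1 + 0 = 35 → 561/35
APPEND 50: p_2 = 50·561 + 16 = 28066, q_2 = 50·35 + 1 = 1751 → 28066/1751
APPEND 31: p_3 = 31·28066 + 561 = 870607, q_3 = 31·1751 + 35 = 54316 → 870607/54316
APPEND 15: p_4 = 15·870607 + 28066 = 13087171, q_4 = 15·54316 + 1751 = 816491 → 13087171/816491
APPEND 2: p_5 = 2·13087171 + 870607 = 27044949, q_5 = 2·816491 + 54316 = 1687298 → 27044949/1687298
APPEND 42: p_6 = 42·27044949 + 13087171 = 1148975029, q_6 = 42·1687298 + 816491 = 71683007 → 1148975029/71683007
APPEND 28: p_7 = 28·1148975029 + 27044949 = 32198345761, q_7 = 28·71683007 + 1687298 = 2008811494 → 32198345761/2008811494
APPEND 49: p_8 = 49·32198345761 + 1148975029 = 1578867917318, q_8 = 49·2008811494 + 71683007 = 98503446213 → 1578867917318/98503446213
APPEND 18: p_9 = 18·1578867917318 + 32198345761 = 28451820857485, q_9 = 18·98503446213 + 2008811494 = 1775070843328 → 28451820857485/1775070843328
APPEND 23: p_10 = 23·28451820857485 + 1578867917318 = 655970747639473, q_10 = 23·1775070843328 + 98503446213 = 40925132842757 → 655970747639473/40925132842757
APPEND 47: p_11 = 47·655970747639473 + 28451820857485 = 30859076959912716, q_11 = 47·40925132842757 + 1775070843328 = 1925256314452907 → 30859076959912716/1925256314452907
APPEND 23: p_12 = 23·30859076959912716 + 655970747639473 = 710414740825631941, q_12 = 23·1925256314452907 + 40925132842757 = 44321820365259618 → 710414740825631941/44321820365259618
APPEND 6: p_13 = 6·710414740825631941 + 30859076959912716 = 4293347521913704362, q_13 = 6·44321820365259618 + 1925256314452907 = 267856178506010615 → 4293347521913704362/267856178506010615
APPEND 1: p_14 = 1·4293347521913704362 + 710414740825631941 = 5003762262739336303, q_14 = 1·267856178506010615 + 44321820365259618 = 312177998871270233 → 5003762262739336303/312177998871270233
APPEND 7: p_15 = 7·5003762262739336303 + 4293347521913704362 = 39319683361089058483, q_15 = 7·312177998871270233 + 267856178506010615 = 2453102170604902246 → 39319683361089058483/2453102170604902246
APPEND 11: p_16 = 11·39319683361089058483 + 5003762262739336303 = 437520279234718979616, q_16 = 11·2453102170604902246 + 312177998871270233 = 27296301875525194939 → 437520279234718979616/27296301875525194939
APPEND 26: p_17 = 26·437520279234718979616 + 39319683361089058483 = 11414846943463782528499, q_17 = 26·27296301875525194939 + 2453102170604902246 = 712156950934259970660 → 11414846943463782528499/712156950934259970660

16/1
561/35
28066/1751
870607/54316
13087171/816491
27044949/1687298
1148975029/71683007
32198345761/2008811494
30859076959912716/1925256314452907
710414740825631941/44321820365259618
5003762262739336303/312177998871270233
437520279234718979616/27296301875525194939
11414846943463782528499/712156950934259970660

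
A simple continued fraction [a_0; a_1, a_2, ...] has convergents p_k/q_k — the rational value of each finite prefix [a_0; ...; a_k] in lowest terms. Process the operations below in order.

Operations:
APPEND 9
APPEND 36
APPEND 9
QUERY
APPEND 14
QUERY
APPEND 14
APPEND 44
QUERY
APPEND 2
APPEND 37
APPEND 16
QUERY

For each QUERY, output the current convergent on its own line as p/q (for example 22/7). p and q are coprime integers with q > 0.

2934/325
41401/4586
25673513/2843862
31205013590/3456587821

APPEND 9: p_0 = 9·1 + 0 = 9, q_0 = 9·0 + 1 = 1 → 9/1
APPEND 36: p_1 = 36·9 + 1 = 325, q_1 = 36·1 + 0 = 36 → 325/36
APPEND 9: p_2 = 9·325 + 9 = 2934, q_2 = 9·36 + 1 = 325 → 2934/325
APPEND 14: p_3 = 14·2934 + 325 = 41401, q_3 = 14·325 + 36 = 4586 → 41401/4586
APPEND 14: p_4 = 14·41401 + 2934 = 582548, q_4 = 14·4586 + 325 = 64529 → 582548/64529
APPEND 44: p_5 = 44·582548 + 41401 = 25673513, q_5 = 44·64529 + 4586 = 2843862 → 25673513/2843862
APPEND 2: p_6 = 2·25673513 + 582548 = 51929574, q_6 = 2·2843862 + 64529 = 5752253 → 51929574/5752253
APPEND 37: p_7 = 37·51929574 + 25673513 = 1947067751, q_7 = 37·5752253 + 2843862 = 215677223 → 1947067751/215677223
APPEND 16: p_8 = 16·1947067751 + 51929574 = 31205013590, q_8 = 16·215677223 + 5752253 = 3456587821 → 31205013590/3456587821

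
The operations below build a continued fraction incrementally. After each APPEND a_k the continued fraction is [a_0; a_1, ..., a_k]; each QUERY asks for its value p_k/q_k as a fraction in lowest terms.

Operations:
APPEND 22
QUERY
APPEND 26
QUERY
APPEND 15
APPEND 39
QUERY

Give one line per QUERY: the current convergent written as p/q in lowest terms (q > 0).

APPEND 22: p_0 = 22·1 + 0 = 22, q_0 = 22·0 + 1 = 1 → 22/1
APPEND 26: p_1 = 26·22 + 1 = 573, q_1 = 26·1 + 0 = 26 → 573/26
APPEND 15: p_2 = 15·573 + 22 = 8617, q_2 = 15·26 + 1 = 391 → 8617/391
APPEND 39: p_3 = 39·8617 + 573 = 336636, q_3 = 39·391 + 26 = 15275 → 336636/15275

22/1
573/26
336636/15275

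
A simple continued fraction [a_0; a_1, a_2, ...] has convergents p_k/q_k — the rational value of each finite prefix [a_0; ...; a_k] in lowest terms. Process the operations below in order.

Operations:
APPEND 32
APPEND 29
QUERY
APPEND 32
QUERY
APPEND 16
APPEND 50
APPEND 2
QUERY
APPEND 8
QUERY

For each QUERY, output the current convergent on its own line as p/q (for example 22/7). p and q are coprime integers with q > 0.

APPEND 32: p_0 = 32·1 + 0 = 32, q_0 = 32·0 + 1 = 1 → 32/1
APPEND 29: p_1 = 29·32 + 1 = 929, q_1 = 29·1 + 0 = 29 → 929/29
APPEND 32: p_2 = 32·929 + 32 = 29760, q_2 = 32·29 + 1 = 929 → 29760/929
APPEND 16: p_3 = 16·29760 + 929 = 477089, q_3 = 16·929 + 29 = 14893 → 477089/14893
APPEND 50: p_4 = 50·477089 + 29760 = 23884210, q_4 = 50·14893 + 929 = 745579 → 23884210/745579
APPEND 2: p_5 = 2·23884210 + 477089 = 48245509, q_5 = 2·745579 + 14893 = 1506051 → 48245509/1506051
APPEND 8: p_6 = 8·48245509 + 23884210 = 409848282, q_6 = 8·1506051 + 745579 = 12793987 → 409848282/12793987

929/29
29760/929
48245509/1506051
409848282/12793987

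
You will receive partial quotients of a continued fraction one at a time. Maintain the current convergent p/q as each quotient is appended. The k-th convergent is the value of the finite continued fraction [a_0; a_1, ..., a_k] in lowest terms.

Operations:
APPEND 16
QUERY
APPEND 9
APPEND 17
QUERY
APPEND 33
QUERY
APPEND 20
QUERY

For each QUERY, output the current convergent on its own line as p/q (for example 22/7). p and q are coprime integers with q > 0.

16/1
2481/154
82018/5091
1642841/101974

APPEND 16: p_0 = 16·1 + 0 = 16, q_0 = 16·0 + 1 = 1 → 16/1
APPEND 9: p_1 = 9·16 + 1 = 145, q_1 = 9·1 + 0 = 9 → 145/9
APPEND 17: p_2 = 17·145 + 16 = 2481, q_2 = 17·9 + 1 = 154 → 2481/154
APPEND 33: p_3 = 33·2481 + 145 = 82018, q_3 = 33·154 + 9 = 5091 → 82018/5091
APPEND 20: p_4 = 20·82018 + 2481 = 1642841, q_4 = 20·5091 + 154 = 101974 → 1642841/101974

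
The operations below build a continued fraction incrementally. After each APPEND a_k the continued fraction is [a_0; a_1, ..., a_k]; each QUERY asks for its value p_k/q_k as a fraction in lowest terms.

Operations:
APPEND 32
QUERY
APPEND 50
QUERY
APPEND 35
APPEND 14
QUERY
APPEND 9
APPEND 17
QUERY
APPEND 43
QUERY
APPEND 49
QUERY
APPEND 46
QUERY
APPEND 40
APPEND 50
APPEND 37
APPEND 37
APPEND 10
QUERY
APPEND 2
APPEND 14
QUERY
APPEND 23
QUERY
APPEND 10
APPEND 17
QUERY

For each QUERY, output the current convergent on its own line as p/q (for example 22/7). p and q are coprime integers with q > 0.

32/1
1601/50
786539/24564
122080145/3812623
5256581153/164165616
257694556642/8047927807
11859206186685/370368844738
326335824419090659127/10191628375803344173
9919378502367314464739/309787071630945224243
228830922888587391532255/7146502322029964577594
39298717248488688297916168/1227318277284850011580705

APPEND 32: p_0 = 32·1 + 0 = 32, q_0 = 32·0 + 1 = 1 → 32/1
APPEND 50: p_1 = 50·32 + 1 = 1601, q_1 = 50·1 + 0 = 50 → 1601/50
APPEND 35: p_2 = 35·1601 + 32 = 56067, q_2 = 35·50 + 1 = 1751 → 56067/1751
APPEND 14: p_3 = 14·56067 + 1601 = 786539, q_3 = 14·1751 + 50 = 24564 → 786539/24564
APPEND 9: p_4 = 9·786539 + 56067 = 7134918, q_4 = 9·24564 + 1751 = 222827 → 7134918/222827
APPEND 17: p_5 = 17·7134918 + 786539 = 122080145, q_5 = 17·222827 + 24564 = 3812623 → 122080145/3812623
APPEND 43: p_6 = 43·122080145 + 7134918 = 5256581153, q_6 = 43·3812623 + 222827 = 164165616 → 5256581153/164165616
APPEND 49: p_7 = 49·5256581153 + 122080145 = 257694556642, q_7 = 49·164165616 + 3812623 = 8047927807 → 257694556642/8047927807
APPEND 46: p_8 = 46·257694556642 + 5256581153 = 11859206186685, q_8 = 46·8047927807 + 164165616 = 370368844738 → 11859206186685/370368844738
APPEND 40: p_9 = 40·11859206186685 + 257694556642 = 474625942024042, q_9 = 40·370368844738 + 8047927807 = 14822801717327 → 474625942024042/14822801717327
APPEND 50: p_10 = 50·474625942024042 + 11859206186685 = 23743156307388785, q_10 = 50·14822801717327 + 370368844738 = 741510454711088 → 23743156307388785/741510454711088
APPEND 37: p_11 = 37·23743156307388785 + 474625942024042 = 878971409315409087, q_11 = 37·741510454711088 + 14822801717327 = 27450709626027583 → 878971409315409087/27450709626027583
APPEND 37: p_12 = 37·878971409315409087 + 23743156307388785 = 32545685300977525004, q_12 = 37·27450709626027583 + 741510454711088 = 1016417766617731659 → 32545685300977525004/1016417766617731659
APPEND 10: p_13 = 10·32545685300977525004 + 878971409315409087 = 326335824419090659127, q_13 = 10·1016417766617731659 + 27450709626027583 = 10191628375803344173 → 326335824419090659127/10191628375803344173
APPEND 2: p_14 = 2·326335824419090659127 + 32545685300977525004 = 685217334139158843258, q_14 = 2·10191628375803344173 + 1016417766617731659 = 21399674518224420005 → 685217334139158843258/21399674518224420005
APPEND 14: p_15 = 14·685217334139158843258 + 326335824419090659127 = 9919378502367314464739, q_15 = 14·21399674518224420005 + 10191628375803344173 = 309787071630945224243 → 9919378502367314464739/309787071630945224243
APPEND 23: p_16 = 23·9919378502367314464739 + 685217334139158843258 = 228830922888587391532255, q_16 = 23·309787071630945224243 + 21399674518224420005 = 7146502322029964577594 → 228830922888587391532255/7146502322029964577594
APPEND 10: p_17 = 10·228830922888587391532255 + 9919378502367314464739 = 2298228607388241229787289, q_17 = 10·7146502322029964577594 + 309787071630945224243 = 71774810291930591000183 → 2298228607388241229787289/71774810291930591000183
APPEND 17: p_18 = 17·2298228607388241229787289 + 228830922888587391532255 = 39298717248488688297916168, q_18 = 17·71774810291930591000183 + 7146502322029964577594 = 1227318277284850011580705 → 39298717248488688297916168/1227318277284850011580705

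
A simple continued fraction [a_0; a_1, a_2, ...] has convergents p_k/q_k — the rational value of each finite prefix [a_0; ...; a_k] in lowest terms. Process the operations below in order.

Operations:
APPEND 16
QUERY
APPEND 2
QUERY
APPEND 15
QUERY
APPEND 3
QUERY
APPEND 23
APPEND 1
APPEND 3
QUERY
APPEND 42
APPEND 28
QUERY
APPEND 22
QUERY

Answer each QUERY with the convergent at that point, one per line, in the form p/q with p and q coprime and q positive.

16/1
33/2
511/31
1566/95
150814/9149
178574738/10833081
3935016519/238714351

APPEND 16: p_0 = 16·1 + 0 = 16, q_0 = 16·0 + 1 = 1 → 16/1
APPEND 2: p_1 = 2·16 + 1 = 33, q_1 = 2·1 + 0 = 2 → 33/2
APPEND 15: p_2 = 15·33 + 16 = 511, q_2 = 15·2 + 1 = 31 → 511/31
APPEND 3: p_3 = 3·511 + 33 = 1566, q_3 = 3·31 + 2 = 95 → 1566/95
APPEND 23: p_4 = 23·1566 + 511 = 36529, q_4 = 23·95 + 31 = 2216 → 36529/2216
APPEND 1: p_5 = 1·36529 + 1566 = 38095, q_5 = 1·2216 + 95 = 2311 → 38095/2311
APPEND 3: p_6 = 3·38095 + 36529 = 150814, q_6 = 3·2311 + 2216 = 9149 → 150814/9149
APPEND 42: p_7 = 42·150814 + 38095 = 6372283, q_7 = 42·9149 + 2311 = 386569 → 6372283/386569
APPEND 28: p_8 = 28·6372283 + 150814 = 178574738, q_8 = 28·386569 + 9149 = 10833081 → 178574738/10833081
APPEND 22: p_9 = 22·178574738 + 6372283 = 3935016519, q_9 = 22·10833081 + 386569 = 238714351 → 3935016519/238714351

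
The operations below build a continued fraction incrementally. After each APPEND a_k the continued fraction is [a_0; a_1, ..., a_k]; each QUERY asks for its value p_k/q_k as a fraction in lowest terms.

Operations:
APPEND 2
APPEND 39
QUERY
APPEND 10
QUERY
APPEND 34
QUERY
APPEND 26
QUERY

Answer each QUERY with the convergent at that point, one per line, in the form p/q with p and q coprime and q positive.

79/39
792/391
27007/13333
702974/347049

APPEND 2: p_0 = 2·1 + 0 = 2, q_0 = 2·0 + 1 = 1 → 2/1
APPEND 39: p_1 = 39·2 + 1 = 79, q_1 = 39·1 + 0 = 39 → 79/39
APPEND 10: p_2 = 10·79 + 2 = 792, q_2 = 10·39 + 1 = 391 → 792/391
APPEND 34: p_3 = 34·792 + 79 = 27007, q_3 = 34·391 + 39 = 13333 → 27007/13333
APPEND 26: p_4 = 26·27007 + 792 = 702974, q_4 = 26·13333 + 391 = 347049 → 702974/347049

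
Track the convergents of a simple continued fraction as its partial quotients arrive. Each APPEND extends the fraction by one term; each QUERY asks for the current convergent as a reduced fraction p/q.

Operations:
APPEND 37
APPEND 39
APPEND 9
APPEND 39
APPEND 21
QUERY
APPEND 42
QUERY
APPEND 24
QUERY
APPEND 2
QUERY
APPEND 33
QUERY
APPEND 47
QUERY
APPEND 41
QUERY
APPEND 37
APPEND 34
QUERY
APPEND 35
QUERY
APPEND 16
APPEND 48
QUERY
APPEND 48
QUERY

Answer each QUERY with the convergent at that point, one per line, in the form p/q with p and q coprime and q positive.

10717384/289459
450639859/12171045
10826074000/292394539
22102787859/596960123
740218073347/19992078598
34812352235168/940224654229
1428046659715235/38569202901987
1799094364557476577/48590594091845419
63021175298273379058/1702098793946617413
48549640333870987371298/1311246321061357370709
2331392873924944325363809/62967105582242391518059

APPEND 37: p_0 = 37·1 + 0 = 37, q_0 = 37·0 + 1 = 1 → 37/1
APPEND 39: p_1 = 39·37 + 1 = 1444, q_1 = 39·1 + 0 = 39 → 1444/39
APPEND 9: p_2 = 9·1444 + 37 = 13033, q_2 = 9·39 + 1 = 352 → 13033/352
APPEND 39: p_3 = 39·13033 + 1444 = 509731, q_3 = 39·352 + 39 = 13767 → 509731/13767
APPEND 21: p_4 = 21·509731 + 13033 = 10717384, q_4 = 21·13767 + 352 = 289459 → 10717384/289459
APPEND 42: p_5 = 42·10717384 + 509731 = 450639859, q_5 = 42·289459 + 13767 = 12171045 → 450639859/12171045
APPEND 24: p_6 = 24·450639859 + 10717384 = 10826074000, q_6 = 24·12171045 + 289459 = 292394539 → 10826074000/292394539
APPEND 2: p_7 = 2·10826074000 + 450639859 = 22102787859, q_7 = 2·292394539 + 12171045 = 596960123 → 22102787859/596960123
APPEND 33: p_8 = 33·22102787859 + 10826074000 = 740218073347, q_8 = 33·596960123 + 292394539 = 19992078598 → 740218073347/19992078598
APPEND 47: p_9 = 47·740218073347 + 22102787859 = 34812352235168, q_9 = 47·19992078598 + 596960123 = 940224654229 → 34812352235168/940224654229
APPEND 41: p_10 = 41·34812352235168 + 740218073347 = 1428046659715235, q_10 = 41·940224654229 + 19992078598 = 38569202901987 → 1428046659715235/38569202901987
APPEND 37: p_11 = 37·1428046659715235 + 34812352235168 = 52872538761698863, q_11 = 37·38569202901987 + 940224654229 = 1428000732027748 → 52872538761698863/1428000732027748
APPEND 34: p_12 = 34·52872538761698863 + 1428046659715235 = 1799094364557476577, q_12 = 34·1428000732027748 + 38569202901987 = 48590594091845419 → 1799094364557476577/48590594091845419
APPEND 35: p_13 = 35·1799094364557476577 + 52872538761698863 = 63021175298273379058, q_13 = 35·48590594091845419 + 1428000732027748 = 1702098793946617413 → 63021175298273379058/1702098793946617413
APPEND 16: p_14 = 16·63021175298273379058 + 1799094364557476577 = 1010137899136931541505, q_14 = 16·1702098793946617413 + 48590594091845419 = 27282171297237724027 → 1010137899136931541505/27282171297237724027
APPEND 48: p_15 = 48·1010137899136931541505 + 63021175298273379058 = 48549640333870987371298, q_15 = 48·27282171297237724027 + 1702098793946617413 = 1311246321061357370709 → 48549640333870987371298/1311246321061357370709
APPEND 48: p_16 = 48·48549640333870987371298 + 1010137899136931541505 = 2331392873924944325363809, q_16 = 48·1311246321061357370709 + 27282171297237724027 = 62967105582242391518059 → 2331392873924944325363809/62967105582242391518059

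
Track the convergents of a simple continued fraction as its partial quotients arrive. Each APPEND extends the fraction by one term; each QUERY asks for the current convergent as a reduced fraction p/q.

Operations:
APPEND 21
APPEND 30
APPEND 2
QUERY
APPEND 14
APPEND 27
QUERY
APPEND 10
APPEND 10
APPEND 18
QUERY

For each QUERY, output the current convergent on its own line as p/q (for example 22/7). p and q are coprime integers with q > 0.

1283/61
503294/23929
923386765/43902216

APPEND 21: p_0 = 21·1 + 0 = 21, q_0 = 21·0 + 1 = 1 → 21/1
APPEND 30: p_1 = 30·21 + 1 = 631, q_1 = 30·1 + 0 = 30 → 631/30
APPEND 2: p_2 = 2·631 + 21 = 1283, q_2 = 2·30 + 1 = 61 → 1283/61
APPEND 14: p_3 = 14·1283 + 631 = 18593, q_3 = 14·61 + 30 = 884 → 18593/884
APPEND 27: p_4 = 27·18593 + 1283 = 503294, q_4 = 27·884 + 61 = 23929 → 503294/23929
APPEND 10: p_5 = 10·503294 + 18593 = 5051533, q_5 = 10·23929 + 884 = 240174 → 5051533/240174
APPEND 10: p_6 = 10·5051533 + 503294 = 51018624, q_6 = 10·240174 + 23929 = 2425669 → 51018624/2425669
APPEND 18: p_7 = 18·51018624 + 5051533 = 923386765, q_7 = 18·2425669 + 240174 = 43902216 → 923386765/43902216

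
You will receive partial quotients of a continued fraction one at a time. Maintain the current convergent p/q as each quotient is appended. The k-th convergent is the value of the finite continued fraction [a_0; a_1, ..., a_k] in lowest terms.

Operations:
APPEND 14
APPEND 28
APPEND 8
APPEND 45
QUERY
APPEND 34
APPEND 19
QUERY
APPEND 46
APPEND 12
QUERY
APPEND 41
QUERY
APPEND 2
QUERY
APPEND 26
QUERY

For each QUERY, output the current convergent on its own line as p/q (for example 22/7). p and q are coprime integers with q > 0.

142503/10153
92259443/6573266
51077651099/3639161222
2098432477697/149508325765
4247942606493/302655812752
112544940246515/8018559457317

APPEND 14: p_0 = 14·1 + 0 = 14, q_0 = 14·0 + 1 = 1 → 14/1
APPEND 28: p_1 = 28·14 + 1 = 393, q_1 = 28·1 + 0 = 28 → 393/28
APPEND 8: p_2 = 8·393 + 14 = 3158, q_2 = 8·28 + 1 = 225 → 3158/225
APPEND 45: p_3 = 45·3158 + 393 = 142503, q_3 = 45·225 + 28 = 10153 → 142503/10153
APPEND 34: p_4 = 34·142503 + 3158 = 4848260, q_4 = 34·10153 + 225 = 345427 → 4848260/345427
APPEND 19: p_5 = 19·4848260 + 142503 = 92259443, q_5 = 19·345427 + 10153 = 6573266 → 92259443/6573266
APPEND 46: p_6 = 46·92259443 + 4848260 = 4248782638, q_6 = 46·6573266 + 345427 = 302715663 → 4248782638/302715663
APPEND 12: p_7 = 12·4248782638 + 92259443 = 51077651099, q_7 = 12·302715663 + 6573266 = 3639161222 → 51077651099/3639161222
APPEND 41: p_8 = 41·51077651099 + 4248782638 = 2098432477697, q_8 = 41·3639161222 + 302715663 = 149508325765 → 2098432477697/149508325765
APPEND 2: p_9 = 2·2098432477697 + 51077651099 = 4247942606493, q_9 = 2·149508325765 + 3639161222 = 302655812752 → 4247942606493/302655812752
APPEND 26: p_10 = 26·4247942606493 + 2098432477697 = 112544940246515, q_10 = 26·302655812752 + 149508325765 = 8018559457317 → 112544940246515/8018559457317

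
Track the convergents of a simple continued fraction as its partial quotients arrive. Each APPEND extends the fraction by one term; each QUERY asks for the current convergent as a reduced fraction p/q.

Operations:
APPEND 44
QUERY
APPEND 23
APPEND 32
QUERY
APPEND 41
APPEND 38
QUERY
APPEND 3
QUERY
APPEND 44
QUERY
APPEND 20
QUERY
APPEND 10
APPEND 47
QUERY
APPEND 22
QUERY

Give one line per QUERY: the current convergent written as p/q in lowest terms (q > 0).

44/1
32460/737
50643634/1149857
153262775/3479811
6794205734/154261541
136037377455/3088710631
64392932450803/1462032999628
1418011681897950/32195767359667

APPEND 44: p_0 = 44·1 + 0 = 44, q_0 = 44·0 + 1 = 1 → 44/1
APPEND 23: p_1 = 23·44 + 1 = 1013, q_1 = 23·1 + 0 = 23 → 1013/23
APPEND 32: p_2 = 32·1013 + 44 = 32460, q_2 = 32·23 + 1 = 737 → 32460/737
APPEND 41: p_3 = 41·32460 + 1013 = 1331873, q_3 = 41·737 + 23 = 30240 → 1331873/30240
APPEND 38: p_4 = 38·1331873 + 32460 = 50643634, q_4 = 38·30240 + 737 = 1149857 → 50643634/1149857
APPEND 3: p_5 = 3·50643634 + 1331873 = 153262775, q_5 = 3·1149857 + 30240 = 3479811 → 153262775/3479811
APPEND 44: p_6 = 44·153262775 + 50643634 = 6794205734, q_6 = 44·3479811 + 1149857 = 154261541 → 6794205734/154261541
APPEND 20: p_7 = 20·6794205734 + 153262775 = 136037377455, q_7 = 20·154261541 + 3479811 = 3088710631 → 136037377455/3088710631
APPEND 10: p_8 = 10·136037377455 + 6794205734 = 1367167980284, q_8 = 10·3088710631 + 154261541 = 31041367851 → 1367167980284/31041367851
APPEND 47: p_9 = 47·1367167980284 + 136037377455 = 64392932450803, q_9 = 47·31041367851 + 3088710631 = 1462032999628 → 64392932450803/1462032999628
APPEND 22: p_10 = 22·64392932450803 + 1367167980284 = 1418011681897950, q_10 = 22·1462032999628 + 31041367851 = 32195767359667 → 1418011681897950/32195767359667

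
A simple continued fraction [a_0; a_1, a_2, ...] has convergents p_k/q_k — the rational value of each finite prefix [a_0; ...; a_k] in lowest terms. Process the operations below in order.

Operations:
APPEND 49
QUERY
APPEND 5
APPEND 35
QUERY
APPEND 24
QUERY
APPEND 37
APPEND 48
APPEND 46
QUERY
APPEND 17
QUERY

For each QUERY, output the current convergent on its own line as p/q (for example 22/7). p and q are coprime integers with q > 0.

49/1
8659/176
208062/4229
17034230029/346232175
289952052299/5893470356

APPEND 49: p_0 = 49·1 + 0 = 49, q_0 = 49·0 + 1 = 1 → 49/1
APPEND 5: p_1 = 5·49 + 1 = 246, q_1 = 5·1 + 0 = 5 → 246/5
APPEND 35: p_2 = 35·246 + 49 = 8659, q_2 = 35·5 + 1 = 176 → 8659/176
APPEND 24: p_3 = 24·8659 + 246 = 208062, q_3 = 24·176 + 5 = 4229 → 208062/4229
APPEND 37: p_4 = 37·208062 + 8659 = 7706953, q_4 = 37·4229 + 176 = 156649 → 7706953/156649
APPEND 48: p_5 = 48·7706953 + 208062 = 370141806, q_5 = 48·156649 + 4229 = 7523381 → 370141806/7523381
APPEND 46: p_6 = 46·370141806 + 7706953 = 17034230029, q_6 = 46·7523381 + 156649 = 346232175 → 17034230029/346232175
APPEND 17: p_7 = 17·17034230029 + 370141806 = 289952052299, q_7 = 17·346232175 + 7523381 = 5893470356 → 289952052299/5893470356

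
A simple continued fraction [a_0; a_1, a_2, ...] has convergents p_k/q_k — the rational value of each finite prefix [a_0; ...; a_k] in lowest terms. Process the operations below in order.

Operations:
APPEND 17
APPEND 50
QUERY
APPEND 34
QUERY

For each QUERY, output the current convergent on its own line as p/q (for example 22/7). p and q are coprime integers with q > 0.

851/50
28951/1701

APPEND 17: p_0 = 17·1 + 0 = 17, q_0 = 17·0 + 1 = 1 → 17/1
APPEND 50: p_1 = 50·17 + 1 = 851, q_1 = 50·1 + 0 = 50 → 851/50
APPEND 34: p_2 = 34·851 + 17 = 28951, q_2 = 34·50 + 1 = 1701 → 28951/1701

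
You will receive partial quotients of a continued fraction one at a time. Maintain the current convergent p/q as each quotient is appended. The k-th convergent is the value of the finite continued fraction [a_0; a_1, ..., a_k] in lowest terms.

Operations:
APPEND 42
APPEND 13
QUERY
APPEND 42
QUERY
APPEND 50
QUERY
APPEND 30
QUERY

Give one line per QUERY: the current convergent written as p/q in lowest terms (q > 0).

547/13
23016/547
1151347/27363
34563426/821437

APPEND 42: p_0 = 42·1 + 0 = 42, q_0 = 42·0 + 1 = 1 → 42/1
APPEND 13: p_1 = 13·42 + 1 = 547, q_1 = 13·1 + 0 = 13 → 547/13
APPEND 42: p_2 = 42·547 + 42 = 23016, q_2 = 42·13 + 1 = 547 → 23016/547
APPEND 50: p_3 = 50·23016 + 547 = 1151347, q_3 = 50·547 + 13 = 27363 → 1151347/27363
APPEND 30: p_4 = 30·1151347 + 23016 = 34563426, q_4 = 30·27363 + 547 = 821437 → 34563426/821437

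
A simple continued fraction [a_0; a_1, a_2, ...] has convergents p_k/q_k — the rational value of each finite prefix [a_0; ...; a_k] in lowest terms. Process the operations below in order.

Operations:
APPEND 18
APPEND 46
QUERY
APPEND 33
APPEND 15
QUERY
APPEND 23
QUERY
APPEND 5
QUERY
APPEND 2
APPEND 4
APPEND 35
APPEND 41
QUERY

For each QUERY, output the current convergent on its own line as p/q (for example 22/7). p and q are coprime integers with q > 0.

APPEND 18: p_0 = 18·1 + 0 = 18, q_0 = 18·0 + 1 = 1 → 18/1
APPEND 46: p_1 = 46·18 + 1 = 829, q_1 = 46·1 + 0 = 46 → 829/46
APPEND 33: p_2 = 33·829 + 18 = 27375, q_2 = 33·46 + 1 = 1519 → 27375/1519
APPEND 15: p_3 = 15·27375 + 829 = 411454, q_3 = 15·1519 + 46 = 22831 → 411454/22831
APPEND 23: p_4 = 23·411454 + 27375 = 9490817, q_4 = 23·22831 + 1519 = 526632 → 9490817/526632
APPEND 5: p_5 = 5·9490817 + 411454 = 47865539, q_5 = 5·526632 + 22831 = 2655991 → 47865539/2655991
APPEND 2: p_6 = 2·47865539 + 9490817 = 105221895, q_6 = 2·2655991 + 526632 = 5838614 → 105221895/5838614
APPEND 4: p_7 = 4·105221895 + 47865539 = 468753119, q_7 = 4·5838614 + 2655991 = 26010447 → 468753119/26010447
APPEND 35: p_8 = 35·468753119 + 105221895 = 16511581060, q_8 = 35·26010447 + 5838614 = 916204259 → 16511581060/916204259
APPEND 41: p_9 = 41·16511581060 + 468753119 = 677443576579, q_9 = 41·916204259 + 26010447 = 37590385066 → 677443576579/37590385066

829/46
411454/22831
9490817/526632
47865539/2655991
677443576579/37590385066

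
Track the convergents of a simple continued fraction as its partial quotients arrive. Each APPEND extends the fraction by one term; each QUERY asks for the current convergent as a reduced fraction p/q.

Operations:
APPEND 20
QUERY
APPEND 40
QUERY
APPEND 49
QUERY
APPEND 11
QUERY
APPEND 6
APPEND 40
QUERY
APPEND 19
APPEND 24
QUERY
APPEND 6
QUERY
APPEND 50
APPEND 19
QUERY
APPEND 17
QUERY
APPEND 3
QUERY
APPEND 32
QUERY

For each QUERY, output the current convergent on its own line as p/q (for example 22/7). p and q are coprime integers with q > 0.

APPEND 20: p_0 = 20·1 + 0 = 20, q_0 = 20·0 + 1 = 1 → 20/1
APPEND 40: p_1 = 40·20 + 1 = 801, q_1 = 40·1 + 0 = 40 → 801/40
APPEND 49: p_2 = 49·801 + 20 = 39269, q_2 = 49·40 + 1 = 1961 → 39269/1961
APPEND 11: p_3 = 11·39269 + 801 = 432760, q_3 = 11·1961 + 40 = 21611 → 432760/21611
APPEND 6: p_4 = 6·432760 + 39269 = 2635829, q_4 = 6·21611 + 1961 = 131627 → 2635829/131627
APPEND 40: p_5 = 40·2635829 + 432760 = 105865920, q_5 = 40·131627 + 21611 = 5286691 → 105865920/5286691
APPEND 19: p_6 = 19·105865920 + 2635829 = 2014088309, q_6 = 19·5286691 + 131627 = 100578756 → 2014088309/100578756
APPEND 24: p_7 = 24·2014088309 + 105865920 = 48443985336, q_7 = 24·100578756 + 5286691 = 2419176835 → 48443985336/2419176835
APPEND 6: p_8 = 6·48443985336 + 2014088309 = 292678000325, q_8 = 6·2419176835 + 100578756 = 14615639766 → 292678000325/14615639766
APPEND 50: p_9 = 50·292678000325 + 48443985336 = 14682344001586, q_9 = 50·14615639766 + 2419176835 = 733201165135 → 14682344001586/733201165135
APPEND 19: p_10 = 19·14682344001586 + 292678000325 = 279257214030459, q_10 = 19·733201165135 + 14615639766 = 13945437777331 → 279257214030459/13945437777331
APPEND 17: p_11 = 17·279257214030459 + 14682344001586 = 4762054982519389, q_11 = 17·13945437777331 + 733201165135 = 237805643379762 → 4762054982519389/237805643379762
APPEND 3: p_12 = 3·4762054982519389 + 279257214030459 = 14565422161588626, q_12 = 3·237805643379762 + 13945437777331 = 727362367916617 → 14565422161588626/727362367916617
APPEND 32: p_13 = 32·14565422161588626 + 4762054982519389 = 470855564153355421, q_13 = 32·727362367916617 + 237805643379762 = 23513401416711506 → 470855564153355421/23513401416711506

20/1
801/40
39269/1961
432760/21611
105865920/5286691
48443985336/2419176835
292678000325/14615639766
279257214030459/13945437777331
4762054982519389/237805643379762
14565422161588626/727362367916617
470855564153355421/23513401416711506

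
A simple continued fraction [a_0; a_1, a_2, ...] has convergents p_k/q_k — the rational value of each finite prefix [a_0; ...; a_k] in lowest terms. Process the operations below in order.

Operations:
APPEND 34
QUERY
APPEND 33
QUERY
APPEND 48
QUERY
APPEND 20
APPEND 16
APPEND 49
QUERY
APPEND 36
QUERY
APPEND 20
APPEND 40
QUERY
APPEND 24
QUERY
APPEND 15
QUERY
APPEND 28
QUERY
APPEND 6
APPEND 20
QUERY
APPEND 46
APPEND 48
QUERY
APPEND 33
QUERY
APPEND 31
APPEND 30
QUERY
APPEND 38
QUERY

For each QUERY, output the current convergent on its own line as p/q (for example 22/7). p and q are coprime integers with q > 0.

APPEND 34: p_0 = 34·1 + 0 = 34, q_0 = 34·0 + 1 = 1 → 34/1
APPEND 33: p_1 = 33·34 + 1 = 1123, q_1 = 33·1 + 0 = 33 → 1123/33
APPEND 48: p_2 = 48·1123 + 34 = 53938, q_2 = 48·33 + 1 = 1585 → 53938/1585
APPEND 20: p_3 = 20·53938 + 1123 = 1079883, q_3 = 20·1585 + 33 = 31733 → 1079883/31733
APPEND 16: p_4 = 16·1079883 + 53938 = 17332066, q_4 = 16·31733 + 1585 = 509313 → 17332066/509313
APPEND 49: p_5 = 49·17332066 + 1079883 = 850351117, q_5 = 49·509313 + 31733 = 24988070 → 850351117/24988070
APPEND 36: p_6 = 36·850351117 + 17332066 = 30629972278, q_6 = 36·24988070 + 509313 = 900079833 → 30629972278/900079833
APPEND 20: p_7 = 20·30629972278 + 850351117 = 613449796677, q_7 = 20·900079833 + 24988070 = 18026584730 → 613449796677/18026584730
APPEND 40: p_8 = 40·613449796677 + 30629972278 = 24568621839358, q_8 = 40·18026584730 + 900079833 = 721963469033 → 24568621839358/721963469033
APPEND 24: p_9 = 24·24568621839358 + 613449796677 = 590260373941269, q_9 = 24·721963469033 + 18026584730 = 17345149841522 → 590260373941269/17345149841522
APPEND 15: p_10 = 15·590260373941269 + 24568621839358 = 8878474230958393, q_10 = 15·17345149841522 + 721963469033 = 260899211091863 → 8878474230958393/260899211091863
APPEND 28: p_11 = 28·8878474230958393 + 590260373941269 = 249187538840776273, q_11 = 28·260899211091863 + 17345149841522 = 7322523060413686 → 249187538840776273/7322523060413686
APPEND 6: p_12 = 6·249187538840776273 + 8878474230958393 = 1504003707275616031, q_12 = 6·7322523060413686 + 260899211091863 = 44196037573573979 → 1504003707275616031/44196037573573979
APPEND 20: p_13 = 20·1504003707275616031 + 249187538840776273 = 30329261684353096893, q_13 = 20·44196037573573979 + 7322523060413686 = 891243274531893266 → 30329261684353096893/891243274531893266
APPEND 46: p_14 = 46·30329261684353096893 + 1504003707275616031 = 1396650041187518073109, q_14 = 46·891243274531893266 + 44196037573573979 = 41041386666040664215 → 1396650041187518073109/41041386666040664215
APPEND 48: p_15 = 48·1396650041187518073109 + 30329261684353096893 = 67069531238685220606125, q_15 = 48·41041386666040664215 + 891243274531893266 = 1970877803244483775586 → 67069531238685220606125/1970877803244483775586
APPEND 33: p_16 = 33·67069531238685220606125 + 1396650041187518073109 = 2214691180917799798075234, q_16 = 33·1970877803244483775586 + 41041386666040664215 = 65080008893734005258553 → 2214691180917799798075234/65080008893734005258553
APPEND 31: p_17 = 31·2214691180917799798075234 + 67069531238685220606125 = 68722496139690478960938379, q_17 = 31·65080008893734005258553 + 1970877803244483775586 = 2019451153508998646790729 → 68722496139690478960938379/2019451153508998646790729
APPEND 30: p_18 = 30·68722496139690478960938379 + 2214691180917799798075234 = 2063889575371632168626226604, q_18 = 30·2019451153508998646790729 + 65080008893734005258553 = 60648614614163693408980423 → 2063889575371632168626226604/60648614614163693408980423
APPEND 38: p_19 = 38·2063889575371632168626226604 + 68722496139690478960938379 = 78496526360261712886757549331, q_19 = 38·60648614614163693408980423 + 2019451153508998646790729 = 2306666806491729348188046803 → 78496526360261712886757549331/2306666806491729348188046803

34/1
1123/33
53938/1585
850351117/24988070
30629972278/900079833
24568621839358/721963469033
590260373941269/17345149841522
8878474230958393/260899211091863
249187538840776273/7322523060413686
30329261684353096893/891243274531893266
67069531238685220606125/1970877803244483775586
2214691180917799798075234/65080008893734005258553
2063889575371632168626226604/60648614614163693408980423
78496526360261712886757549331/2306666806491729348188046803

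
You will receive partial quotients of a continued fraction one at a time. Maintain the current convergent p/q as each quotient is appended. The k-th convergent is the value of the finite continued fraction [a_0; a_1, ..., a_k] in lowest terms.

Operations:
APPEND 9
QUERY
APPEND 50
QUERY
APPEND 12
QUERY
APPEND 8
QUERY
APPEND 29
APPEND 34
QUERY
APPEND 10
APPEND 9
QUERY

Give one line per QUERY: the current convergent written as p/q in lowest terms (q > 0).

APPEND 9: p_0 = 9·1 + 0 = 9, q_0 = 9·0 + 1 = 1 → 9/1
APPEND 50: p_1 = 50·9 + 1 = 451, q_1 = 50·1 + 0 = 50 → 451/50
APPEND 12: p_2 = 12·451 + 9 = 5421, q_2 = 12·50 + 1 = 601 → 5421/601
APPEND 8: p_3 = 8·5421 + 451 = 43819, q_3 = 8·601 + 50 = 4858 → 43819/4858
APPEND 29: p_4 = 29·43819 + 5421 = 1276172, q_4 = 29·4858 + 601 = 141483 → 1276172/141483
APPEND 34: p_5 = 34·1276172 + 43819 = 43433667, q_5 = 34·141483 + 4858 = 4815280 → 43433667/4815280
APPEND 10: p_6 = 10·43433667 + 1276172 = 435612842, q_6 = 10·4815280 + 141483 = 48294283 → 435612842/48294283
APPEND 9: p_7 = 9·435612842 + 43433667 = 3963949245, q_7 = 9·48294283 + 4815280 = 439463827 → 3963949245/439463827

9/1
451/50
5421/601
43819/4858
43433667/4815280
3963949245/439463827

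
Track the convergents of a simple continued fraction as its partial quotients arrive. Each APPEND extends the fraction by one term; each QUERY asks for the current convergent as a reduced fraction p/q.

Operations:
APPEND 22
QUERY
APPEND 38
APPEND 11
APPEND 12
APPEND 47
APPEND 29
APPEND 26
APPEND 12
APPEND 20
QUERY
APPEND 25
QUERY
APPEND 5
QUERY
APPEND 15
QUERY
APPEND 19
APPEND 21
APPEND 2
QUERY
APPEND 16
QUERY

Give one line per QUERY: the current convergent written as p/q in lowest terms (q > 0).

APPEND 22: p_0 = 22·1 + 0 = 22, q_0 = 22·0 + 1 = 1 → 22/1
APPEND 38: p_1 = 38·22 + 1 = 837, q_1 = 38·1 + 0 = 38 → 837/38
APPEND 11: p_2 = 11·837 + 22 = 9229, q_2 = 11·38 + 1 = 419 → 9229/419
APPEND 12: p_3 = 12·9229 + 837 = 111585, q_3 = 12·419 + 38 = 5066 → 111585/5066
APPEND 47: p_4 = 47·111585 + 9229 = 5253724, q_4 = 47·5066 + 419 = 238521 → 5253724/238521
APPEND 29: p_5 = 29·5253724 + 111585 = 152469581, q_5 = 29·238521 + 5066 = 6922175 → 152469581/6922175
APPEND 26: p_6 = 26·152469581 + 5253724 = 3969462830, q_6 = 26·6922175 + 238521 = 180215071 → 3969462830/180215071
APPEND 12: p_7 = 12·3969462830 + 152469581 = 47786023541, q_7 = 12·180215071 + 6922175 = 2169503027 → 47786023541/2169503027
APPEND 20: p_8 = 20·47786023541 + 3969462830 = 959689933650, q_8 = 20·2169503027 + 180215071 = 43570275611 → 959689933650/43570275611
APPEND 25: p_9 = 25·959689933650 + 47786023541 = 24040034364791, q_9 = 25·43570275611 + 2169503027 = 1091426393302 → 24040034364791/1091426393302
APPEND 5: p_10 = 5·24040034364791 + 959689933650 = 121159861757605, q_10 = 5·1091426393302 + 43570275611 = 5500702242121 → 121159861757605/5500702242121
APPEND 15: p_11 = 15·121159861757605 + 24040034364791 = 1841437960728866, q_11 = 15·5500702242121 + 1091426393302 = 83601960025117 → 1841437960728866/83601960025117
APPEND 19: p_12 = 19·1841437960728866 + 121159861757605 = 35108481115606059, q_12 = 19·83601960025117 + 5500702242121 = 1593937942719344 → 35108481115606059/1593937942719344
APPEND 21: p_13 = 21·35108481115606059 + 1841437960728866 = 739119541388456105, q_13 = 21·1593937942719344 + 83601960025117 = 33556298757131341 → 739119541388456105/33556298757131341
APPEND 2: p_14 = 2·739119541388456105 + 35108481115606059 = 1513347563892518269, q_14 = 2·33556298757131341 + 1593937942719344 = 68706535456982026 → 1513347563892518269/68706535456982026
APPEND 16: p_15 = 16·1513347563892518269 + 739119541388456105 = 24952680563668748409, q_15 = 16·68706535456982026 + 33556298757131341 = 1132860866068843757 → 24952680563668748409/1132860866068843757

22/1
959689933650/43570275611
24040034364791/1091426393302
121159861757605/5500702242121
1841437960728866/83601960025117
1513347563892518269/68706535456982026
24952680563668748409/1132860866068843757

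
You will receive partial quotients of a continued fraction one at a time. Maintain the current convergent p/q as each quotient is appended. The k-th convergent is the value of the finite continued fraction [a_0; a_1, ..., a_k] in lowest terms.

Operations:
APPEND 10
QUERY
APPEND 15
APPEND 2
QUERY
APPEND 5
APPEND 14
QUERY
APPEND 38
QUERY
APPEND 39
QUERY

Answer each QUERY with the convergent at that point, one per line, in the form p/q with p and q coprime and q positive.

APPEND 10: p_0 = 10·1 + 0 = 10, q_0 = 10·0 + 1 = 1 → 10/1
APPEND 15: p_1 = 15·10 + 1 = 151, q_1 = 15·1 + 0 = 15 → 151/15
APPEND 2: p_2 = 2·151 + 10 = 312, q_2 = 2·15 + 1 = 31 → 312/31
APPEND 5: p_3 = 5·312 + 151 = 1711, q_3 = 5·31 + 15 = 170 → 1711/170
APPEND 14: p_4 = 14·1711 + 312 = 24266, q_4 = 14·170 + 31 = 2411 → 24266/2411
APPEND 38: p_5 = 38·24266 + 1711 = 923819, q_5 = 38·2411 + 170 = 91788 → 923819/91788
APPEND 39: p_6 = 39·923819 + 24266 = 36053207, q_6 = 39·91788 + 2411 = 3582143 → 36053207/3582143

10/1
312/31
24266/2411
923819/91788
36053207/3582143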